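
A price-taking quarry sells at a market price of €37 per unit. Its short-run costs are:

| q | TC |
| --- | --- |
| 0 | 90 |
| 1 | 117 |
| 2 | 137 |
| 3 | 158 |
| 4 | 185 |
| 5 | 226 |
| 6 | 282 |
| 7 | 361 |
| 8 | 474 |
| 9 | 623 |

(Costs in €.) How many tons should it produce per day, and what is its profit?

Profit at each row (π = 37q − TC): q=0: -90; q=1: -80; q=2: -63; q=3: -47; q=4: -37; q=5: -41; q=6: -60; q=7: -102; q=8: -178; q=9: -290.
Profit is maximized at q = 4. AVC there is 95/4 = €23.75 ≤ P, so producing beats shutting down (which would give -€90).

q = 4; profit = -€37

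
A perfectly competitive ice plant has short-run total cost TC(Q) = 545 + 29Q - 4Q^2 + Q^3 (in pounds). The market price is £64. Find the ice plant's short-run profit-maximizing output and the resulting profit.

AVC = 29 - 4Q + Q^2; min AVC = £25 at Q = 2. Since P = £64 ≥ min AVC, the firm produces.
With MC = 29 - 8Q + 3Q^2, P = MC on the upward-sloping part at Q* = 5.
TR = 64·5 = 320. TC = 545 + 170 = 715. Profit = 320 − 715 = -£395.
That loss of £395 beats the £545 the firm would lose by shutting down; producing recovers £150 of fixed cost.

Profit = -£395 at Q = 5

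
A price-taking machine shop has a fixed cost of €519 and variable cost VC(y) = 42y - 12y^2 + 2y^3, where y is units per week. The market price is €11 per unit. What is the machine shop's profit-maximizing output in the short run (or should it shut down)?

Shut down

Strip out fixed cost: VC = 42y - 12y^2 + 2y^3. Then AVC = 42 - 12y + 2y^2 and MC = 42 - 24y + 6y^2.
The AVC parabola has its vertex at y = 12/4 = 3, where AVC = 42 - 12·3 + 2·3^2 = €24.
Since P = €11 < min AVC = €24, price fails to cover variable cost at any output.
Best response: produce nothing and absorb the €519 fixed cost.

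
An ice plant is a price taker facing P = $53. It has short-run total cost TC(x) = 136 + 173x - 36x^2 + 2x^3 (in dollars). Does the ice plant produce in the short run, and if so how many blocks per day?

From TC, MC = TC'(x) = 173 - 72x + 6x^2 and AVC = VC/x = 173 - 36x + 2x^2.
AVC hits its minimum where MC = AVC, at x = 9, giving min AVC = 173 - 36·9 + 2·9^2 = $11.
Because $53 ≥ $11, revenue can cover variable cost; the firm operates.
Set P = MC: 53 = 173 - 72x + 6x^2 → 120 - 72x + 6x^2 = 0. The roots are x = 2 and x = 10; the profit-maximizing output is on the rising part of MC, so x* = 10.
Check: AVC at x = 10 is $13 ≤ P, so revenue covers variable cost.
Profit = P·x − TC = 53·10 − 266 = $264.

Produce at x = 10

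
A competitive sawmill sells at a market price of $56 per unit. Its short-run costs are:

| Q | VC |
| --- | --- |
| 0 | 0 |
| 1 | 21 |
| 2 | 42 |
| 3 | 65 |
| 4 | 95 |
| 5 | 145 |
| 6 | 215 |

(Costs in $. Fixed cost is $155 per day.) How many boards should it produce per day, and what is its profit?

Q = 5; profit = -$20

Compute π = P·Q − TC at each output: Q=0: -155; Q=1: -120; Q=2: -85; Q=3: -52; Q=4: -26; Q=5: -20; Q=6: -34.
Profit is maximized at Q = 5. AVC there is 145/5 = $29 ≤ P, so producing beats shutting down (which would give -$155).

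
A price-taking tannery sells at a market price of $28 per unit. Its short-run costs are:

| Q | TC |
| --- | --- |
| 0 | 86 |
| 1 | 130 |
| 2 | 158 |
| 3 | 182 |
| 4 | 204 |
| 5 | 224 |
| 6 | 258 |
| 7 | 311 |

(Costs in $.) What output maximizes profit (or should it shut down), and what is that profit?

Q = 5; profit = -$84

Compute π = P·Q − TC at each output: Q=0: -86; Q=1: -102; Q=2: -102; Q=3: -98; Q=4: -92; Q=5: -84; Q=6: -90; Q=7: -115.
Profit is maximized at Q = 5. AVC there is 138/5 = $27.60 ≤ P, so producing beats shutting down (which would give -$86).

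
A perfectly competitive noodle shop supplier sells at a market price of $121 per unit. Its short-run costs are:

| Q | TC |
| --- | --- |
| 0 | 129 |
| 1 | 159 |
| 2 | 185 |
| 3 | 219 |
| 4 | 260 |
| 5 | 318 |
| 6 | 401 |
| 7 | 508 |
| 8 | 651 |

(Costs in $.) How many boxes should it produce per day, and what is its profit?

Profit at each row (π = 121Q − TC): Q=0: -129; Q=1: -38; Q=2: 57; Q=3: 144; Q=4: 224; Q=5: 287; Q=6: 325; Q=7: 339; Q=8: 317.
Profit is maximized at Q = 7. AVC there is 379/7 = $54.14 ≤ P, so producing beats shutting down (which would give -$129).

Q = 7; profit = $339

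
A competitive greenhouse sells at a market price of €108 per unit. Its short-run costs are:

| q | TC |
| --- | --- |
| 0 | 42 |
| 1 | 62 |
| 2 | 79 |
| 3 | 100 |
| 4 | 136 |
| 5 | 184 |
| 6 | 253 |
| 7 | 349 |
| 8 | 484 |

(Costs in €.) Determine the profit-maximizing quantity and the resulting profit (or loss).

q = 7; profit = €407

Profit at each row (π = 108q − TC): q=0: -42; q=1: 46; q=2: 137; q=3: 224; q=4: 296; q=5: 356; q=6: 395; q=7: 407; q=8: 380.
Profit is maximized at q = 7. AVC there is 307/7 = €43.86 ≤ P, so producing beats shutting down (which would give -€42).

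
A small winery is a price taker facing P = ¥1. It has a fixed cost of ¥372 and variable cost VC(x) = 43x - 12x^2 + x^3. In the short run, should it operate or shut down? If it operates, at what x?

Variable cost is VC = 43x - 12x^2 + x^3, so AVC = VC/x = 43 - 12x + x^2 and MC = dTC/dx = 43 - 24x + 3x^2.
The AVC parabola has its vertex at x = 12/2 = 6, where AVC = 43 - 12·6 + 6^2 = ¥7.
With P < min AVC (¥1 < ¥7), every unit sold adds to the loss.
The firm minimizes its loss by shutting down and losing only its fixed cost of ¥372.

Shut down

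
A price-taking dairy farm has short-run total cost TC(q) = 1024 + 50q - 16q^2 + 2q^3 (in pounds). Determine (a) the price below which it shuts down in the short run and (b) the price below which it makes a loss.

Shutdown price = min AVC. AVC = 50 - 16q + 2q^2, with vertex at q = 4 and minimum £18.
ATC = 1024/q + 50 - 16q + 2q^2. Setting dATC/dq = −1024/q^2 − 16 + 4q = 0 gives q = 8 (since 4·8^3 − 16·8^2 = 1024).
min ATC = 1024/8 + 50 − 16·8 + 2·8^2 = £178. That is the break-even price.
For £18 ≤ P < £178 the firm produces at a loss; below £18 it shuts down.

Shutdown price = £18; break-even price = £178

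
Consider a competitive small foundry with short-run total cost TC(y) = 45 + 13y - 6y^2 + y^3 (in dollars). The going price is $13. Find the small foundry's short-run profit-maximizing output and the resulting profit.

AVC = 13 - 6y + y^2; min AVC = $4 at y = 3. Since P = $13 ≥ min AVC, the firm produces.
With MC = 13 - 12y + 3y^2, P = MC on the upward-sloping part at y* = 4.
TR = 13·4 = 52. TC = 45 + 20 = 65. Profit = 52 − 65 = -$13.
That loss of $13 beats the $45 the firm would lose by shutting down; producing recovers $32 of fixed cost.

Profit = -$13 at y = 4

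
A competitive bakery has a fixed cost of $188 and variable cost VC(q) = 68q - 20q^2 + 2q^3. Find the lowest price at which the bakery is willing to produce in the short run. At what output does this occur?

The firm shuts down when price falls below the minimum of average variable cost. AVC = VC/q = 68 - 20q + 2q^2.
dAVC/dq = -20 + 4q = 0 gives q = 5. min AVC = 68 - 20·5 + 2·5^2 = 18.
The firm shuts down for any P below $18.

$18 per unit, at q = 5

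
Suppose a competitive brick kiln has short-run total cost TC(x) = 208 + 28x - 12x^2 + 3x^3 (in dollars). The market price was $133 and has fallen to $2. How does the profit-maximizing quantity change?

AVC = 28 - 12x + 3x^2, minimized at x = 2 where min AVC = $16. MC = 28 - 24x + 9x^2.
At P = $133 ≥ min AVC, set P = MC on the rising branch: x = 5.
At P = $2 < min AVC = $16, price no longer covers variable cost at any output, so the firm shuts down: x = 0.

Output falls from 5 to 0 (the firm shuts down)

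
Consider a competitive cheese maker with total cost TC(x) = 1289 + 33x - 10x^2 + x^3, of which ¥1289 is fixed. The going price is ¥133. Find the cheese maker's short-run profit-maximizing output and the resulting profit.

Profit = -¥289 at x = 10

AVC = 33 - 10x + x^2 has its minimum ¥8 at x = 5; price ¥133 clears that bar, so the firm operates.
MC = 33 - 20x + 3x^2. Setting P = MC and taking the root on the rising branch gives x* = 10.
TR = 133·10 = 1330. TC = 1289 + 330 = 1619. Profit = 1330 − 1619 = -¥289.
Shutting down would mean losing the fixed cost of ¥1289, so operating at a loss of ¥289 is better by ¥1000.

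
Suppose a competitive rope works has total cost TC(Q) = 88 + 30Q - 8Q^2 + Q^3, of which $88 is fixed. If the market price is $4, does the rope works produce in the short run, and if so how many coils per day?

Strip out fixed cost: VC = 30Q - 8Q^2 + Q^3. Then AVC = 30 - 8Q + Q^2 and MC = 30 - 16Q + 3Q^2.
AVC hits its minimum where MC = AVC, at Q = 4, giving min AVC = 30 - 8·4 + 4^2 = $14.
Since P = $4 < min AVC = $14, price fails to cover variable cost at any output.
Best response: produce nothing and absorb the $88 fixed cost.

Shut down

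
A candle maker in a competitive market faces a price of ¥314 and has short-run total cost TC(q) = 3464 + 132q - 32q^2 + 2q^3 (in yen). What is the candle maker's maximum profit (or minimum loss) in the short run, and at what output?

AVC = 132 - 32q + 2q^2 has its minimum ¥4 at q = 8; price ¥314 clears that bar, so the firm operates.
With MC = 132 - 64q + 6q^2, P = MC on the upward-sloping part at q* = 13.
TR = 314·13 = 4082. TC = 3464 + 702 = 4166. Profit = 4082 − 4166 = -¥84.
That loss of ¥84 beats the ¥3464 the firm would lose by shutting down; producing recovers ¥3380 of fixed cost.

Profit = -¥84 at q = 13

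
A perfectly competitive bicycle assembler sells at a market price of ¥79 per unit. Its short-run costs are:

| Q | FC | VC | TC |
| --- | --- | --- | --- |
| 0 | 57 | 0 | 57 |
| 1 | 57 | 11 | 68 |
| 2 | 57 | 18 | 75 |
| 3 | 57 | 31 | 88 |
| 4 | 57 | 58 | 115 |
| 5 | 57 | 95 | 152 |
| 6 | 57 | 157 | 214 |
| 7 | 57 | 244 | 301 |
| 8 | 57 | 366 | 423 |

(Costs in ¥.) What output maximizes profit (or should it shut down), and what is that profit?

Compute π = P·Q − TC at each output: Q=0: -57; Q=1: 11; Q=2: 83; Q=3: 149; Q=4: 201; Q=5: 243; Q=6: 260; Q=7: 252; Q=8: 209.
Profit is maximized at Q = 6. AVC there is 157/6 = ¥26.17 ≤ P, so producing beats shutting down (which would give -¥57).

Q = 6; profit = ¥260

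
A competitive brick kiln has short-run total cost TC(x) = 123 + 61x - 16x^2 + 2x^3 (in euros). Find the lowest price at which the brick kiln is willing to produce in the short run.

Short-run supply begins at min AVC. From VC = 61x - 16x^2 + 2x^3, AVC = 61 - 16x + 2x^2.
At the minimum of AVC, MC = AVC. MC = 61 - 32x + 6x^2; setting MC = AVC gives 4x^2 - 16x = 0, so x = 4. min AVC = 29.
The firm shuts down for any P below €29.

€29 per unit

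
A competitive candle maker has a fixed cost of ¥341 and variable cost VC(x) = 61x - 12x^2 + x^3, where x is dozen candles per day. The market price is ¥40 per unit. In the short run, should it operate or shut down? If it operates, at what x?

Produce at x = 7

Variable cost is VC = 61x - 12x^2 + x^3, so AVC = VC/x = 61 - 12x + x^2 and MC = dTC/dx = 61 - 24x + 3x^2.
AVC is minimized where dAVC/dx = -12 + 2x = 0, at x = 6; min AVC = 61 - 12·6 + 6^2 = ¥25.
Because ¥40 ≥ ¥25, revenue can cover variable cost; the firm operates.
Solving P = MC: 21 - 24x + 3x^2 = 0 ⇒ x = 1 or 7. On the upward-sloping branch, x* = 7.
Check: AVC at x = 7 is ¥26 ≤ P, so revenue covers variable cost.
Profit = P·x − TC = 40·7 − 523 = -¥243, a loss, but smaller than the ¥341 fixed cost the firm would lose by shutting down.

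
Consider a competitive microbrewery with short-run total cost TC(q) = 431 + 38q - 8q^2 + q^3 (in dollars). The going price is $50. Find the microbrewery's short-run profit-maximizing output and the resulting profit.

AVC = 38 - 8q + q^2 has its minimum $22 at q = 4; price $50 clears that bar, so the firm operates.
MC = 38 - 16q + 3q^2. Setting P = MC and taking the root on the rising branch gives q* = 6.
TR = 50·6 = 300. TC = 431 + 156 = 587. Profit = 300 − 587 = -$287.
That loss of $287 beats the $431 the firm would lose by shutting down; producing recovers $144 of fixed cost.

Profit = -$287 at q = 6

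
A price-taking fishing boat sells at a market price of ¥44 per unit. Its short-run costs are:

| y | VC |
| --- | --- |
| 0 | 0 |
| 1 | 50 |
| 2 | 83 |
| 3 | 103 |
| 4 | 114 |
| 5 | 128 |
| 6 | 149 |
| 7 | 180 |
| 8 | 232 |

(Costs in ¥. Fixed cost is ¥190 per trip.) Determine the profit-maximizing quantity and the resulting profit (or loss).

y = 7; profit = -¥62

Tabulate TR − TC: y=0: -190; y=1: -196; y=2: -185; y=3: -161; y=4: -128; y=5: -98; y=6: -75; y=7: -62; y=8: -70.
Profit is maximized at y = 7. AVC there is 180/7 = ¥25.71 ≤ P, so producing beats shutting down (which would give -¥190).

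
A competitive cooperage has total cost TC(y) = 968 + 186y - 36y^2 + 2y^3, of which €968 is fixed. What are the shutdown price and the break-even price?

Shutdown price = €24; break-even price = €120

Shutdown price = min AVC. AVC = 186 - 36y + 2y^2, with vertex at y = 9 and minimum €24.
ATC = 968/y + 186 - 36y + 2y^2. Setting dATC/dy = −968/y^2 − 36 + 4y = 0 gives y = 11 (since 4·11^3 − 36·11^2 = 968).
min ATC = 968/11 + 186 − 36·11 + 2·11^2 = €120. That is the break-even price.
For €24 ≤ P < €120 the firm produces at a loss; below €24 it shuts down.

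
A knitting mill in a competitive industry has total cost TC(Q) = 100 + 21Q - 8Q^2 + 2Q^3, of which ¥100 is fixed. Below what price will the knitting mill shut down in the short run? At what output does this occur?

¥13 per unit, at Q = 2

Short-run supply begins at min AVC. From VC = 21Q - 8Q^2 + 2Q^3, AVC = 21 - 8Q + 2Q^2.
At the minimum of AVC, MC = AVC. MC = 21 - 16Q + 6Q^2; setting MC = AVC gives 4Q^2 - 8Q = 0, so Q = 2. min AVC = 13.
The firm shuts down for any P below ¥13.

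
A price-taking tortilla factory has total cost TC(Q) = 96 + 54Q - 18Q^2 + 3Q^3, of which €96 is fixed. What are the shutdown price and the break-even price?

Shutdown price = min AVC. AVC = 54 - 18Q + 3Q^2, with vertex at Q = 3 and minimum €27.
ATC = 96/Q + 54 - 18Q + 3Q^2. Setting dATC/dQ = −96/Q^2 − 18 + 6Q = 0 gives Q = 4 (since 6·4^3 − 18·4^2 = 96).
min ATC = 96/4 + 54 − 18·4 + 3·4^2 = €54. That is the break-even price.
Between these two prices the firm operates at a loss; above €54 it earns a profit.

Shutdown price = €27; break-even price = €54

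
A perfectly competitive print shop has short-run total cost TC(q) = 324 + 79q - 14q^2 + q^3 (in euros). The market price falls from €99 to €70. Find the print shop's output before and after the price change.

MC = 79 - 28q + 3q^2; the shutdown threshold is min AVC = €30 (at q = 7).
With P = €99 above the shutdown price, P = MC gives q = 10.
At P = €70 ≥ min AVC, set P = MC: q = 9. The firm stays open but cuts output.

Output falls from 10 to 9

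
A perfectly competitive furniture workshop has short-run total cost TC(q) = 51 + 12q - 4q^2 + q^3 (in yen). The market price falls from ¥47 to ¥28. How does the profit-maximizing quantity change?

Output falls from 5 to 4

AVC = 12 - 4q + q^2, minimized at q = 2 where min AVC = ¥8. MC = 12 - 8q + 3q^2.
At P = ¥47 ≥ min AVC, set P = MC on the rising branch: q = 5.
At P = ¥28 ≥ min AVC, set P = MC: q = 4. The firm stays open but cuts output.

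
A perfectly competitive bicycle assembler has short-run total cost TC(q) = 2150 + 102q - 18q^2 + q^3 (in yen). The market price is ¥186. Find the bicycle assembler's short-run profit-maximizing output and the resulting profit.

Profit = -¥190 at q = 14

AVC = 102 - 18q + q^2 has its minimum ¥21 at q = 9; price ¥186 clears that bar, so the firm operates.
MC = 102 - 36q + 3q^2. Setting P = MC and taking the root on the rising branch gives q* = 14.
TR = 186·14 = 2604. TC = 2150 + 644 = 2794. Profit = 2604 − 2794 = -¥190.
Shutting down would mean losing the fixed cost of ¥2150, so operating at a loss of ¥190 is better by ¥1960.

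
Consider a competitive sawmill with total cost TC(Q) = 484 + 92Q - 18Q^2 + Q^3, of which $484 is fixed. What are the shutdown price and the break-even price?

AVC = 92 - 18Q + Q^2; minimized at Q = 9, giving min AVC = $11. That is the shutdown price.
ATC = 484/Q + 92 - 18Q + Q^2. Setting dATC/dQ = −484/Q^2 − 18 + 2Q = 0 gives Q = 11 (since 2·11^3 − 18·11^2 = 484).
min ATC = 484/11 + 92 − 18·11 + 11^2 = $59. That is the break-even price.
For $11 ≤ P < $59 the firm produces at a loss; below $11 it shuts down.

Shutdown price = $11; break-even price = $59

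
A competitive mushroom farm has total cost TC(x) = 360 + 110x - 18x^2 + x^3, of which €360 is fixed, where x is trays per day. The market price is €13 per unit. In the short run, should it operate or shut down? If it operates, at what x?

Shut down

Strip out fixed cost: VC = 110x - 18x^2 + x^3. Then AVC = 110 - 18x + x^2 and MC = 110 - 36x + 3x^2.
The AVC parabola has its vertex at x = 18/2 = 9, where AVC = 110 - 18·9 + 9^2 = €29.
Since P = €13 < min AVC = €29, price fails to cover variable cost at any output.
The firm minimizes its loss by shutting down and losing only its fixed cost of €360.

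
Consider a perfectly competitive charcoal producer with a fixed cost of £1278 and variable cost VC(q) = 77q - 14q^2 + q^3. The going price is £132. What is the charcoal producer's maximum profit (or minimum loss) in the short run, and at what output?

AVC = 77 - 14q + q^2; min AVC = £28 at q = 7. Since P = £132 ≥ min AVC, the firm produces.
With MC = 77 - 28q + 3q^2, P = MC on the upward-sloping part at q* = 11.
TR = 132·11 = 1452. TC = 1278 + 484 = 1762. Profit = 1452 − 1762 = -£310.
Shutting down would mean losing the fixed cost of £1278, so operating at a loss of £310 is better by £968.

Profit = -£310 at q = 11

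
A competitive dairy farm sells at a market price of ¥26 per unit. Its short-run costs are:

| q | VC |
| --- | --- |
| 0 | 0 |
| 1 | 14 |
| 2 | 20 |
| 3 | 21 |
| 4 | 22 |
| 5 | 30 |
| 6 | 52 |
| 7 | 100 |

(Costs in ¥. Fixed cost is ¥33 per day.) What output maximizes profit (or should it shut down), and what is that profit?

q = 6; profit = ¥71

Profit at each row (π = 26q − TC): q=0: -33; q=1: -21; q=2: -1; q=3: 24; q=4: 49; q=5: 67; q=6: 71; q=7: 49.
Profit is maximized at q = 6. AVC there is 52/6 = ¥8.67 ≤ P, so producing beats shutting down (which would give -¥33).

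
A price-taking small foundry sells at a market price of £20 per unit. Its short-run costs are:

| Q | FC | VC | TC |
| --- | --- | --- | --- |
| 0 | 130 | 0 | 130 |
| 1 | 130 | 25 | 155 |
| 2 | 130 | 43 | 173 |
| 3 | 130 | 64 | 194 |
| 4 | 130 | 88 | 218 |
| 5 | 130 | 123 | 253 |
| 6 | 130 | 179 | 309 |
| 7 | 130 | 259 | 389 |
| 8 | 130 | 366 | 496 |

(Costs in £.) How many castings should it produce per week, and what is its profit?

Tabulate TR − TC: Q=0: -130; Q=1: -135; Q=2: -133; Q=3: -134; Q=4: -138; Q=5: -153; Q=6: -189; Q=7: -249; Q=8: -336.
Profit is highest at Q = 0. Equivalently, the lowest AVC in the table is 64/3 ≈ £21.33 at Q = 3, and P = £20 falls below it — price never covers variable cost, so the firm shuts down and loses only its fixed cost.

Q = 0 (shut down); profit = -£130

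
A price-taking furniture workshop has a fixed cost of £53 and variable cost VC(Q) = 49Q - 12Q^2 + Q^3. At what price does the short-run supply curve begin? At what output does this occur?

The firm shuts down when price falls below the minimum of average variable cost. AVC = VC/Q = 49 - 12Q + Q^2.
At the minimum of AVC, MC = AVC. MC = 49 - 24Q + 3Q^2; setting MC = AVC gives 2Q^2 - 12Q = 0, so Q = 6. min AVC = 13.
So the shutdown price is £13.

£13 per unit, at Q = 6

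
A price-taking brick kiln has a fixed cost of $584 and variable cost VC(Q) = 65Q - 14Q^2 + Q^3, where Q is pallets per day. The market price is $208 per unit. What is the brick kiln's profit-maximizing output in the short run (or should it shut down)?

From TC, MC = TC'(Q) = 65 - 28Q + 3Q^2 and AVC = VC/Q = 65 - 14Q + Q^2.
The AVC parabola has its vertex at Q = 14/2 = 7, where AVC = 65 - 14·7 + 7^2 = $16.
Since P = $208 ≥ min AVC = $16, price covers variable cost and the firm should produce.
Solving P = MC: -143 - 28Q + 3Q^2 = 0 ⇒ Q = -11/3 or 13. On the upward-sloping branch, Q* = 13.
Check: AVC at Q = 13 is $52 ≤ P, so revenue covers variable cost.
Profit = P·Q − TC = 208·13 − 1260 = $1444.

Produce at Q = 13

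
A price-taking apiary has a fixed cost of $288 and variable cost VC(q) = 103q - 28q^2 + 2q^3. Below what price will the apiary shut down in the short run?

$5 per unit

Short-run supply begins at min AVC. From VC = 103q - 28q^2 + 2q^3, AVC = 103 - 28q + 2q^2.
At the minimum of AVC, MC = AVC. MC = 103 - 56q + 6q^2; setting MC = AVC gives 4q^2 - 28q = 0, so q = 7. min AVC = 5.
So the shutdown price is $5.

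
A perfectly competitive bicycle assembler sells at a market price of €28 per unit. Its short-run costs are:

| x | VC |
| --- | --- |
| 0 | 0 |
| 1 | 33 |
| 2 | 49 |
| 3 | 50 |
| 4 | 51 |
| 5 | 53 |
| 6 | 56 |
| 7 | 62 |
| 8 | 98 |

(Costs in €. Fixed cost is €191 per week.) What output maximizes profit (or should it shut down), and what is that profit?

x = 7; profit = -€57

Tabulate TR − TC: x=0: -191; x=1: -196; x=2: -184; x=3: -157; x=4: -130; x=5: -104; x=6: -79; x=7: -57; x=8: -65.
Profit is maximized at x = 7. AVC there is 62/7 = €8.86 ≤ P, so producing beats shutting down (which would give -€191).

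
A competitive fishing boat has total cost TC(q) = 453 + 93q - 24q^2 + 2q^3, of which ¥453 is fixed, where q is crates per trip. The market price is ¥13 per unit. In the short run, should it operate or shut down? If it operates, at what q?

Strip out fixed cost: VC = 93q - 24q^2 + 2q^3. Then AVC = 93 - 24q + 2q^2 and MC = 93 - 48q + 6q^2.
AVC hits its minimum where MC = AVC, at q = 6, giving min AVC = 93 - 24·6 + 2·6^2 = ¥21.
Since P = ¥13 < min AVC = ¥21, price fails to cover variable cost at any output.
Shutting down limits the loss to fixed cost, ¥453.

Shut down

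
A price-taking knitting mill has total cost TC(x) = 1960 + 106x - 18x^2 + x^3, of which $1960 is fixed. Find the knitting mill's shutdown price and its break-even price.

Shutdown price = $25; break-even price = $190

Shutdown price = min AVC. AVC = 106 - 18x + x^2, with vertex at x = 9 and minimum $25.
ATC = 1960/x + 106 - 18x + x^2. Setting dATC/dx = −1960/x^2 − 18 + 2x = 0 gives x = 14 (since 2·14^3 − 18·14^2 = 1960).
min ATC = 1960/14 + 106 − 18·14 + 14^2 = $190. That is the break-even price.
For $25 ≤ P < $190 the firm produces at a loss; below $25 it shuts down.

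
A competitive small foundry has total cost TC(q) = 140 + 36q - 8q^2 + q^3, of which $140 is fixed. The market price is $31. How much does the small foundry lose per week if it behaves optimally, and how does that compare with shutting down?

AVC = 36 - 8q + q^2 has its minimum $20 at q = 4; price $31 clears that bar, so the firm operates.
With MC = 36 - 16q + 3q^2, P = MC on the upward-sloping part at q* = 5.
TR = 31·5 = 155. TC = 140 + 105 = 245. Profit = 155 − 245 = -$90.
By producing, the firm covers all variable cost plus $50 of fixed cost; shutting down would lose the full $140.

Profit = -$90 at q = 5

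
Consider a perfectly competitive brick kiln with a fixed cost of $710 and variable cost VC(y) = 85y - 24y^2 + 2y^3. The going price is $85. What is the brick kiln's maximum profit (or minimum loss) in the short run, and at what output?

Profit = -$198 at y = 8

AVC = 85 - 24y + 2y^2; min AVC = $13 at y = 6. Since P = $85 ≥ min AVC, the firm produces.
With MC = 85 - 48y + 6y^2, P = MC on the upward-sloping part at y* = 8.
TR = 85·8 = 680. TC = 710 + 168 = 878. Profit = 680 − 878 = -$198.
By producing, the firm covers all variable cost plus $512 of fixed cost; shutting down would lose the full $710.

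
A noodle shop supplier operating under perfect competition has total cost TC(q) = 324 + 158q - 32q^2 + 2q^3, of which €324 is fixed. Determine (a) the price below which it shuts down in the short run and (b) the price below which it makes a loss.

AVC = 158 - 32q + 2q^2; minimized at q = 8, giving min AVC = €30. That is the shutdown price.
ATC = 324/q + 158 - 32q + 2q^2. Setting dATC/dq = −324/q^2 − 32 + 4q = 0 gives q = 9 (since 4·9^3 − 32·9^2 = 324).
min ATC = 324/9 + 158 − 32·9 + 2·9^2 = €68. That is the break-even price.
For €30 ≤ P < €68 the firm produces at a loss; below €30 it shuts down.

Shutdown price = €30; break-even price = €68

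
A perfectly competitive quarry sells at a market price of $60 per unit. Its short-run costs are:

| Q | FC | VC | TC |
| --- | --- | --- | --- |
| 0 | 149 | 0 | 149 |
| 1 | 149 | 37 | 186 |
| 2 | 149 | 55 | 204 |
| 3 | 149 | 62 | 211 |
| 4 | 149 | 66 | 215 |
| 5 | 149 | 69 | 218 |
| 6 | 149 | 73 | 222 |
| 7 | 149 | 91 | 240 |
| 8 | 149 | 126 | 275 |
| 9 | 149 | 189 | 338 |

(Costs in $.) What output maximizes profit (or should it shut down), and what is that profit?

Q = 8; profit = $205

Compute π = P·Q − TC at each output: Q=0: -149; Q=1: -126; Q=2: -84; Q=3: -31; Q=4: 25; Q=5: 82; Q=6: 138; Q=7: 180; Q=8: 205; Q=9: 202.
Profit is maximized at Q = 8. AVC there is 126/8 = $15.75 ≤ P, so producing beats shutting down (which would give -$149).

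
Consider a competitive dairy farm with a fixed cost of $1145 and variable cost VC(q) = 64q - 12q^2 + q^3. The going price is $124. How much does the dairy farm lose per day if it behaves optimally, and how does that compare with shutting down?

Profit = -$345 at q = 10

AVC = 64 - 12q + q^2 has its minimum $28 at q = 6; price $124 clears that bar, so the firm operates.
With MC = 64 - 24q + 3q^2, P = MC on the upward-sloping part at q* = 10.
TR = 124·10 = 1240. TC = 1145 + 440 = 1585. Profit = 1240 − 1585 = -$345.
By producing, the firm covers all variable cost plus $800 of fixed cost; shutting down would lose the full $1145.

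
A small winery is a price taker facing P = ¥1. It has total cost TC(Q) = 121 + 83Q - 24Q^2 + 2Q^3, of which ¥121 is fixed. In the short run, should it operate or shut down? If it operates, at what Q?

Variable cost is VC = 83Q - 24Q^2 + 2Q^3, so AVC = VC/Q = 83 - 24Q + 2Q^2 and MC = dTC/dQ = 83 - 48Q + 6Q^2.
AVC is minimized where dAVC/dQ = -24 + 4Q = 0, at Q = 6; min AVC = 83 - 24·6 + 2·6^2 = ¥11.
P = ¥1 lies below min AVC = ¥11; no output level covers variable cost.
Shutting down limits the loss to fixed cost, ¥121.

Shut down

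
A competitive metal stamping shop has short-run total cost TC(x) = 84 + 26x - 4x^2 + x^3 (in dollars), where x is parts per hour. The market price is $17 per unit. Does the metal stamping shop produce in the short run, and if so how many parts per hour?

Shut down

From TC, MC = TC'(x) = 26 - 8x + 3x^2 and AVC = VC/x = 26 - 4x + x^2.
AVC hits its minimum where MC = AVC, at x = 2, giving min AVC = 26 - 4·2 + 2^2 = $22.
P = $17 lies below min AVC = $22; no output level covers variable cost.
The firm minimizes its loss by shutting down and losing only its fixed cost of $84.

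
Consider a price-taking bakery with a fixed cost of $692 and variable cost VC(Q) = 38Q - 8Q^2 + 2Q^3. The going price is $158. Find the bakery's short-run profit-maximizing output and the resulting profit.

Profit = -$116 at Q = 6

AVC = 38 - 8Q + 2Q^2 has its minimum $30 at Q = 2; price $158 clears that bar, so the firm operates.
MC = 38 - 16Q + 6Q^2. Setting P = MC and taking the root on the rising branch gives Q* = 6.
TR = 158·6 = 948. TC = 692 + 372 = 1064. Profit = 948 − 1064 = -$116.
That loss of $116 beats the $692 the firm would lose by shutting down; producing recovers $576 of fixed cost.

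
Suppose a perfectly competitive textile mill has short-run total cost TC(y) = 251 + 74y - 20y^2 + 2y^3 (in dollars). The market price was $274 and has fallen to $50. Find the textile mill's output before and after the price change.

Output falls from 10 to 6

AVC = 74 - 20y + 2y^2, minimized at y = 5 where min AVC = $24. MC = 74 - 40y + 6y^2.
At P = $274 ≥ min AVC, set P = MC on the rising branch: y = 10.
At P = $50 ≥ min AVC, set P = MC: y = 6. The firm stays open but cuts output.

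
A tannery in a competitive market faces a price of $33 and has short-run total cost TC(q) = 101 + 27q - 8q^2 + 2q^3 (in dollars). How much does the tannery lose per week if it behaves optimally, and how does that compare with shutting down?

AVC = 27 - 8q + 2q^2 has its minimum $19 at q = 2; price $33 clears that bar, so the firm operates.
With MC = 27 - 16q + 6q^2, P = MC on the upward-sloping part at q* = 3.
TR = 33·3 = 99. TC = 101 + 63 = 164. Profit = 99 − 164 = -$65.
That loss of $65 beats the $101 the firm would lose by shutting down; producing recovers $36 of fixed cost.

Profit = -$65 at q = 3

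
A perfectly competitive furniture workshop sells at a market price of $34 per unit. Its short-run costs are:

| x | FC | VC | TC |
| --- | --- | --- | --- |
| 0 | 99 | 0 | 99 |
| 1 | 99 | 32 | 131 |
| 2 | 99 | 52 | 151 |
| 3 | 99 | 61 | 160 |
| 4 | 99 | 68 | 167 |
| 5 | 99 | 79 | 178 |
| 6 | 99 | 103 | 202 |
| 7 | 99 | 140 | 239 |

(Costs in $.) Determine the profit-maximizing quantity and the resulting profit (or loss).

x = 6; profit = $2

Tabulate TR − TC: x=0: -99; x=1: -97; x=2: -83; x=3: -58; x=4: -31; x=5: -8; x=6: 2; x=7: -1.
Profit is maximized at x = 6. AVC there is 103/6 = $17.17 ≤ P, so producing beats shutting down (which would give -$99).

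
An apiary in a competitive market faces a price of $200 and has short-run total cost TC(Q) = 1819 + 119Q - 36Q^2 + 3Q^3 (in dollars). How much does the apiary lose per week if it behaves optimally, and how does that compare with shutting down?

AVC = 119 - 36Q + 3Q^2 has its minimum $11 at Q = 6; price $200 clears that bar, so the firm operates.
MC = 119 - 72Q + 9Q^2. Setting P = MC and taking the root on the rising branch gives Q* = 9.
TR = 200·9 = 1800. TC = 1819 + 342 = 2161. Profit = 1800 − 2161 = -$361.
That loss of $361 beats the $1819 the firm would lose by shutting down; producing recovers $1458 of fixed cost.

Profit = -$361 at Q = 9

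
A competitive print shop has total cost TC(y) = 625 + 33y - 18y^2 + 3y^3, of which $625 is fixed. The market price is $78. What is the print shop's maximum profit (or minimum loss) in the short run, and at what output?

AVC = 33 - 18y + 3y^2 has its minimum $6 at y = 3; price $78 clears that bar, so the firm operates.
With MC = 33 - 36y + 9y^2, P = MC on the upward-sloping part at y* = 5.
TR = 78·5 = 390. TC = 625 + 90 = 715. Profit = 390 − 715 = -$325.
Shutting down would mean losing the fixed cost of $625, so operating at a loss of $325 is better by $300.

Profit = -$325 at y = 5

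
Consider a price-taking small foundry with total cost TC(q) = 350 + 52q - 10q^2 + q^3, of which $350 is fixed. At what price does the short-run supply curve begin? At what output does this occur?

The firm shuts down when price falls below the minimum of average variable cost. AVC = VC/q = 52 - 10q + q^2.
dAVC/dq = -10 + 2q = 0 gives q = 5. min AVC = 52 - 10·5 + 5^2 = 27.
The firm shuts down for any P below $27.

$27 per unit, at q = 5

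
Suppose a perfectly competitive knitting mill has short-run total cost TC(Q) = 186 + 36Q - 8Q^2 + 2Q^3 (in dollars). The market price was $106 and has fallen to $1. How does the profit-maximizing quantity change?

AVC = 36 - 8Q + 2Q^2, minimized at Q = 2 where min AVC = $28. MC = 36 - 16Q + 6Q^2.
At P = $106 ≥ min AVC, set P = MC on the rising branch: Q = 5.
At P = $1 < min AVC = $28, price no longer covers variable cost at any output, so the firm shuts down: Q = 0.

Output falls from 5 to 0 (the firm shuts down)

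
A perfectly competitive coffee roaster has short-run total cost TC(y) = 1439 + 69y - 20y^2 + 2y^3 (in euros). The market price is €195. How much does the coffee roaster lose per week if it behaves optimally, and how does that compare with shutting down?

Profit = -€143 at y = 9

AVC = 69 - 20y + 2y^2; min AVC = €19 at y = 5. Since P = €195 ≥ min AVC, the firm produces.
With MC = 69 - 40y + 6y^2, P = MC on the upward-sloping part at y* = 9.
TR = 195·9 = 1755. TC = 1439 + 459 = 1898. Profit = 1755 − 1898 = -€143.
By producing, the firm covers all variable cost plus €1296 of fixed cost; shutting down would lose the full €1439.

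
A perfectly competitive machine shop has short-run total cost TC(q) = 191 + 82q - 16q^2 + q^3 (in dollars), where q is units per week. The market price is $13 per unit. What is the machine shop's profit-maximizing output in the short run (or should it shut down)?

Shut down

Strip out fixed cost: VC = 82q - 16q^2 + q^3. Then AVC = 82 - 16q + q^2 and MC = 82 - 32q + 3q^2.
AVC is minimized where dAVC/dq = -16 + 2q = 0, at q = 8; min AVC = 82 - 16·8 + 8^2 = $18.
Since P = $13 < min AVC = $18, price fails to cover variable cost at any output.
The firm minimizes its loss by shutting down and losing only its fixed cost of $191.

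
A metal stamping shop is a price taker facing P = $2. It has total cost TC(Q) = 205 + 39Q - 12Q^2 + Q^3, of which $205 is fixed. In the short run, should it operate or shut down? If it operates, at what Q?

Shut down

Strip out fixed cost: VC = 39Q - 12Q^2 + Q^3. Then AVC = 39 - 12Q + Q^2 and MC = 39 - 24Q + 3Q^2.
AVC hits its minimum where MC = AVC, at Q = 6, giving min AVC = 39 - 12·6 + 6^2 = $3.
Since P = $2 < min AVC = $3, price fails to cover variable cost at any output.
Shutting down limits the loss to fixed cost, $205.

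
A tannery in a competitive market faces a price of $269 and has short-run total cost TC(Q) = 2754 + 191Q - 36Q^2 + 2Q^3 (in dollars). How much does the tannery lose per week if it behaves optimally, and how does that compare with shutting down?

Profit = -$50 at Q = 13

AVC = 191 - 36Q + 2Q^2 has its minimum $29 at Q = 9; price $269 clears that bar, so the firm operates.
MC = 191 - 72Q + 6Q^2. Setting P = MC and taking the root on the rising branch gives Q* = 13.
TR = 269·13 = 3497. TC = 2754 + 793 = 3547. Profit = 3497 − 3547 = -$50.
That loss of $50 beats the $2754 the firm would lose by shutting down; producing recovers $2704 of fixed cost.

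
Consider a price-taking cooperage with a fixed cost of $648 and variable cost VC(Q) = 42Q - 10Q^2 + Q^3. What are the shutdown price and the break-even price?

Shutdown price = min AVC. AVC = 42 - 10Q + Q^2, with vertex at Q = 5 and minimum $17.
ATC = 648/Q + 42 - 10Q + Q^2. Setting dATC/dQ = −648/Q^2 − 10 + 2Q = 0 gives Q = 9 (since 2·9^3 − 10·9^2 = 648).
min ATC = 648/9 + 42 − 10·9 + 9^2 = $105. That is the break-even price.
Between these two prices the firm operates at a loss; above $105 it earns a profit.

Shutdown price = $17; break-even price = $105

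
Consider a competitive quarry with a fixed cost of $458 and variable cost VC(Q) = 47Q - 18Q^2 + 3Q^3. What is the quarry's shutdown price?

The firm shuts down when price falls below the minimum of average variable cost. AVC = VC/Q = 47 - 18Q + 3Q^2.
dAVC/dQ = -18 + 6Q = 0 gives Q = 3. min AVC = 47 - 18·3 + 3·3^2 = 20.
So the shutdown price is $20.

$20 per unit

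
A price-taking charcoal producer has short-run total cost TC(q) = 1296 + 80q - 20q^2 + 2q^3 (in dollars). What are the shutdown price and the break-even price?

AVC = 80 - 20q + 2q^2; minimized at q = 5, giving min AVC = $30. That is the shutdown price.
ATC = 1296/q + 80 - 20q + 2q^2. Setting dATC/dq = −1296/q^2 − 20 + 4q = 0 gives q = 9 (since 4·9^3 − 20·9^2 = 1296).
min ATC = 1296/9 + 80 − 20·9 + 2·9^2 = $206. That is the break-even price.
For $30 ≤ P < $206 the firm produces at a loss; below $30 it shuts down.

Shutdown price = $30; break-even price = $206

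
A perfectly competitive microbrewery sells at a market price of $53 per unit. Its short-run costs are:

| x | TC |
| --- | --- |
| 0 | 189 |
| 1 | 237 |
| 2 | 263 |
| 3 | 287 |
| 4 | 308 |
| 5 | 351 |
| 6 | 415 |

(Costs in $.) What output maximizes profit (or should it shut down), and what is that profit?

Profit at each row (π = 53x − TC): x=0: -189; x=1: -184; x=2: -157; x=3: -128; x=4: -96; x=5: -86; x=6: -97.
Profit is maximized at x = 5. AVC there is 162/5 = $32.40 ≤ P, so producing beats shutting down (which would give -$189).

x = 5; profit = -$86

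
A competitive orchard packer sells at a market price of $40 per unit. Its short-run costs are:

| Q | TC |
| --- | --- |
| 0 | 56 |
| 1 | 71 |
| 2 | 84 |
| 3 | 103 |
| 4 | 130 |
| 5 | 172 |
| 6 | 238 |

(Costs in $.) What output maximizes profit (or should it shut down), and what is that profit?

Q = 4; profit = $30

Tabulate TR − TC: Q=0: -56; Q=1: -31; Q=2: -4; Q=3: 17; Q=4: 30; Q=5: 28; Q=6: 2.
Profit is maximized at Q = 4. AVC there is 74/4 = $18.50 ≤ P, so producing beats shutting down (which would give -$56).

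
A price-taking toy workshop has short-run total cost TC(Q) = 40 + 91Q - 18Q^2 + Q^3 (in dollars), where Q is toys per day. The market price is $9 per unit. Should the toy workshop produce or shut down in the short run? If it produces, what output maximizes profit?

Shut down

From TC, MC = TC'(Q) = 91 - 36Q + 3Q^2 and AVC = VC/Q = 91 - 18Q + Q^2.
The AVC parabola has its vertex at Q = 18/2 = 9, where AVC = 91 - 18·9 + 9^2 = $10.
Since P = $9 < min AVC = $10, price fails to cover variable cost at any output.
Shutting down limits the loss to fixed cost, $40.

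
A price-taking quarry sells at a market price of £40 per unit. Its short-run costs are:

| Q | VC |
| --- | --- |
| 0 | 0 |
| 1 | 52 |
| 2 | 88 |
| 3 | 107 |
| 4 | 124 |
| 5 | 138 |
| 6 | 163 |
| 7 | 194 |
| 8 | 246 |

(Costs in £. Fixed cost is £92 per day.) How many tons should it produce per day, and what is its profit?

Tabulate TR − TC: Q=0: -92; Q=1: -104; Q=2: -100; Q=3: -79; Q=4: -56; Q=5: -30; Q=6: -15; Q=7: -6; Q=8: -18.
Profit is maximized at Q = 7. AVC there is 194/7 = £27.71 ≤ P, so producing beats shutting down (which would give -£92).

Q = 7; profit = -£6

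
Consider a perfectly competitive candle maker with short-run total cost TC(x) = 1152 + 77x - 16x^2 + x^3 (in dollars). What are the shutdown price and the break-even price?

Shutdown price = $13; break-even price = $125

Shutdown price = min AVC. AVC = 77 - 16x + x^2, with vertex at x = 8 and minimum $13.
ATC = 1152/x + 77 - 16x + x^2. Setting dATC/dx = −1152/x^2 − 16 + 2x = 0 gives x = 12 (since 2·12^3 − 16·12^2 = 1152).
min ATC = 1152/12 + 77 − 16·12 + 12^2 = $125. That is the break-even price.
Between these two prices the firm operates at a loss; above $125 it earns a profit.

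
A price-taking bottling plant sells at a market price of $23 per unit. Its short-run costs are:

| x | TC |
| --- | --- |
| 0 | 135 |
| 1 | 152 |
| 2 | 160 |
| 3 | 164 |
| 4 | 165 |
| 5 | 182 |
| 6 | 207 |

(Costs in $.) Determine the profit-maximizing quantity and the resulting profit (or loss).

Profit at each row (π = 23x − TC): x=0: -135; x=1: -129; x=2: -114; x=3: -95; x=4: -73; x=5: -67; x=6: -69.
Profit is maximized at x = 5. AVC there is 47/5 = $9.40 ≤ P, so producing beats shutting down (which would give -$135).

x = 5; profit = -$67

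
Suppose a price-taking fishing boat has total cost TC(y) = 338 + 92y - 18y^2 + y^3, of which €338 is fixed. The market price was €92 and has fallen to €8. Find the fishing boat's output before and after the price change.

Output falls from 12 to 0 (the firm shuts down)

AVC = 92 - 18y + y^2, minimized at y = 9 where min AVC = €11. MC = 92 - 36y + 3y^2.
With P = €92 above the shutdown price, P = MC gives y = 12.
At P = €8 < min AVC = €11, price no longer covers variable cost at any output, so the firm shuts down: y = 0.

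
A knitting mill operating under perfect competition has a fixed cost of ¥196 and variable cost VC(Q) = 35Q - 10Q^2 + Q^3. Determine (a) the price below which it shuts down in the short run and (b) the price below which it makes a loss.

Shutdown price = min AVC. AVC = 35 - 10Q + Q^2, with vertex at Q = 5 and minimum ¥10.
ATC = 196/Q + 35 - 10Q + Q^2. Setting dATC/dQ = −196/Q^2 − 10 + 2Q = 0 gives Q = 7 (since 2·7^3 − 10·7^2 = 196).
min ATC = 196/7 + 35 − 10·7 + 7^2 = ¥42. That is the break-even price.
For ¥10 ≤ P < ¥42 the firm produces at a loss; below ¥10 it shuts down.

Shutdown price = ¥10; break-even price = ¥42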